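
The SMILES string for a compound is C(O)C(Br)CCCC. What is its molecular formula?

C6H13BrO

Atom tally by fragment:
  HOCH2 → C:1 H:3 O:1
  CH(Br) → C:1 H:1 Br:1
  CH2 → C:1 H:2
  CH2 → C:1 H:2
  CH2 → C:1 H:2
  CH3 → C:1 H:3
Element totals:
  C: 6
  H: 13
  Br: 1
  O: 1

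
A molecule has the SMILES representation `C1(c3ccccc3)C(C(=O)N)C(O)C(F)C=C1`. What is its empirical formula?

C13H14FNO2

Atom tally by fragment:
  cyclohexene ring core → C:6 H:10
  (− 4 ring H displaced by substituents)
  + C6H5 → C:6 H:5
  + CONH2 → C:1 H:2 O:1 N:1
  + OH → O:1 H:1
  + F → F:1
Element totals:
  C: 13
  H: 14
  F: 1
  N: 1
  O: 2
Molecular formula: C13H14FNO2.
gcd of subscripts (13, 1, 14, 1, 2) = 1, so the empirical formula equals the molecular formula.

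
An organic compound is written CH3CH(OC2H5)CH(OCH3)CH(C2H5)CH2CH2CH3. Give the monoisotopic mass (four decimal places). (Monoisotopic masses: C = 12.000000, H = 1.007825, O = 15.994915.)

Element totals:
  C: 12
  H: 26
  O: 2
Molecular formula: C12H26O2.
  M = 12(12.0) + 26(1.007825) + 2(15.994915)
    = 144.000000 + 26.203450 + 31.989830 = 202.193280

202.1933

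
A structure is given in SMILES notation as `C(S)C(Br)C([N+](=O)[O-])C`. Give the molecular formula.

Atom tally by fragment:
  HSCH2 → C:1 H:3 S:1
  CH(Br) → C:1 H:1 Br:1
  CH(NO2) → C:1 H:1 N:1 O:2
  CH3 → C:1 H:3
Element totals:
  C: 4
  H: 8
  Br: 1
  N: 1
  O: 2
  S: 1

C4H8BrNO2S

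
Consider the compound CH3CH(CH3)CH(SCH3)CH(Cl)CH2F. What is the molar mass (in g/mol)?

Atom tally by fragment:
  CH3 → C:1 H:3
  CH(CH3) → C:2 H:4
  CH(SCH3) → C:2 H:4 S:1
  CH(Cl) → C:1 H:1 Cl:1
  CH2F → C:1 H:2 F:1
Element totals:
  C: 7
  H: 14
  Cl: 1
  F: 1
  S: 1
Molecular formula: C7H14ClFS.
  M = 7(12.011) + 14(1.008) + 35.45 + 18.998 + 32.06
    = 84.077 + 14.112 + 35.450 + 18.998 + 32.060 = 184.697

184.70 g/mol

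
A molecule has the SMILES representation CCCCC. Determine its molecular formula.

Atom tally by fragment:
  CH3 → C:1 H:3
  CH2 → C:1 H:2
  CH2 → C:1 H:2
  CH2 → C:1 H:2
  CH3 → C:1 H:3
Element totals:
  C: 5
  H: 12

C5H12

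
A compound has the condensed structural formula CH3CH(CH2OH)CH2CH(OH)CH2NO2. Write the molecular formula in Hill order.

C6H13NO4

Atom tally by fragment:
  CH3 → C:1 H:3
  CH(CH2OH) → C:2 H:4 O:1
  CH2 → C:1 H:2
  CH(OH) → C:1 H:2 O:1
  CH2NO2 → C:1 H:2 N:1 O:2
Element totals:
  C: 6
  H: 13
  N: 1
  O: 4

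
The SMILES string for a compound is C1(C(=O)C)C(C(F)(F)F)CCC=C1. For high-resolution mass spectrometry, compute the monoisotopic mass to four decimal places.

192.0762

Atom tally by fragment:
  cyclohexene ring core → C:6 H:10
  (− 2 ring H displaced by substituents)
  + COCH3 → C:2 H:3 O:1
  + CF3 → C:1 F:3
Element totals:
  C: 9
  H: 11
  F: 3
  O: 1
Molecular formula: C9H11F3O.
  M = 9(12.0) + 11(1.007825) + 3(18.998403) + 15.994915
    = 108.000000 + 11.086075 + 56.995209 + 15.994915 = 192.076199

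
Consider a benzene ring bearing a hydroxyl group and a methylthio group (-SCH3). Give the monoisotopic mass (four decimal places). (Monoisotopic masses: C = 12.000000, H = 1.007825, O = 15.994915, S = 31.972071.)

140.0296

Atom tally by fragment:
  benzene ring core → C:6 H:6
  (− 2 ring H displaced by substituents)
  + OH → O:1 H:1
  + SCH3 → C:1 H:3 S:1
Element totals:
  C: 7
  H: 8
  O: 1
  S: 1
Molecular formula: C7H8OS.
  M = 7(12.0) + 8(1.007825) + 15.994915 + 31.972071
    = 84.000000 + 8.062600 + 15.994915 + 31.972071 = 140.029586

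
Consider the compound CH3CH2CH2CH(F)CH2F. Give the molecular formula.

Element totals:
  C: 5
  H: 10
  F: 2

C5H10F2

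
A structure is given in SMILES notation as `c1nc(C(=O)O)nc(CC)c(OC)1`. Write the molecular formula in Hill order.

C8H10N2O3

Atom tally by fragment:
  pyrimidine ring core → C:4 H:4 N:2
  (− 3 ring H displaced by substituents)
  + COOH → C:1 H:1 O:2
  + C2H5 → C:2 H:5
  + OCH3 → C:1 H:3 O:1
Element totals:
  C: 8
  H: 10
  N: 2
  O: 3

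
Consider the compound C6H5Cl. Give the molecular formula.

Atom tally by fragment:
  benzene ring core → C:6 H:6
  (− 1 ring H displaced by substituents)
  + Cl → Cl:1
Element totals:
  C: 6
  H: 5
  Cl: 1

C6H5Cl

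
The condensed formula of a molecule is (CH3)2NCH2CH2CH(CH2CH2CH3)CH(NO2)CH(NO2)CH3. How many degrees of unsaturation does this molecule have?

Atom tally by fragment:
  (CH3)2NCH2 → C:3 H:8 N:1
  CH2 → C:1 H:2
  CH(CH2CH2CH3) → C:4 H:8
  CH(NO2) → C:1 H:1 N:1 O:2
  CH(NO2) → C:1 H:1 N:1 O:2
  CH3 → C:1 H:3
Element totals:
  C: 11
  H: 23
  N: 3
  O: 4
Molecular formula: C11H23N3O4.
DoU = (2C + 2 + N − H − X) / 2 = (2·11 + 2 + 3 − 23 − 0) / 2 = 2.

2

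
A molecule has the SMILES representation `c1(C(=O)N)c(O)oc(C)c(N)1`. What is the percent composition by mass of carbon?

46.15%

Atom tally by fragment:
  furan ring core → C:4 H:4 O:1
  (− 4 ring H displaced by substituents)
  + CONH2 → C:1 H:2 O:1 N:1
  + OH → O:1 H:1
  + CH3 → C:1 H:3
  + NH2 → N:1 H:2
Element totals:
  C: 6
  H: 8
  N: 2
  O: 3
Molecular formula: C6H8N2O3.
Molar mass = 156.141 g/mol.
Mass from C: 6 × 12.011 = 72.066 g/mol.
%C = 72.066 / 156.141 × 100 = 46.15%.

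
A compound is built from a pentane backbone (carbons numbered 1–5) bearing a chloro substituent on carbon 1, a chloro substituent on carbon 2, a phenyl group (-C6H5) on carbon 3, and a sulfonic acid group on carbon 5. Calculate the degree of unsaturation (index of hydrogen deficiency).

4

Atom tally by fragment:
  ClCH2 → C:1 H:2 Cl:1
  CH(Cl) → C:1 H:1 Cl:1
  CH(C6H5) → C:7 H:6
  CH2 → C:1 H:2
  CH2SO3H → C:1 H:3 S:1 O:3
Element totals:
  C: 11
  H: 14
  Cl: 2
  O: 3
  S: 1
Molecular formula: C11H14Cl2O3S.
DoU = (2C + 2 + N − H − X) / 2 = (2·11 + 2 + 0 − 14 − 2) / 2 = 4.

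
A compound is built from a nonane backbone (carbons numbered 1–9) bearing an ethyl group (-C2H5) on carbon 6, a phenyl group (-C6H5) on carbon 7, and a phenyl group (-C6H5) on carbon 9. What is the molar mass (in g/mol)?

308.51 g/mol

Atom tally by fragment:
  CH3 → C:1 H:3
  CH2 → C:1 H:2
  CH2 → C:1 H:2
  CH2 → C:1 H:2
  CH2 → C:1 H:2
  CH(C2H5) → C:3 H:6
  CH(C6H5) → C:7 H:6
  CH2 → C:1 H:2
  CH2C6H5 → C:7 H:7
Element totals:
  C: 23
  H: 32
Molecular formula: C23H32.
  M = 23(12.011) + 32(1.008)
    = 276.253 + 32.256 = 308.509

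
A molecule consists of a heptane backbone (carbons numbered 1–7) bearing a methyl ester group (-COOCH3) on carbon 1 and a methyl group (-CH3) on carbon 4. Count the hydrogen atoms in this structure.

Atom tally by fragment:
  CH3OOCCH2 → C:3 H:5 O:2
  CH2 → C:1 H:2
  CH2 → C:1 H:2
  CH(CH3) → C:2 H:4
  CH2 → C:1 H:2
  CH2 → C:1 H:2
  CH3 → C:1 H:3
Element totals:
  C: 10
  H: 20
  O: 2

20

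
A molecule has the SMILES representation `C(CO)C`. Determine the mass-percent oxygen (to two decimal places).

26.62%

Atom tally by fragment:
  HOCH2CH2 → C:2 H:5 O:1
  CH3 → C:1 H:3
Element totals:
  C: 3
  H: 8
  O: 1
Molecular formula: C3H8O.
Molar mass = 60.096 g/mol.
Mass from O: 1 × 15.999 = 15.999 g/mol.
%O = 15.999 / 60.096 × 100 = 26.62%.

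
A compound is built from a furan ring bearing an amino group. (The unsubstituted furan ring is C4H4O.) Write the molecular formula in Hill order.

Atom tally by fragment:
  furan ring core → C:4 H:4 O:1
  (− 1 ring H displaced by substituents)
  + NH2 → N:1 H:2
Element totals:
  C: 4
  H: 5
  N: 1
  O: 1

C4H5NO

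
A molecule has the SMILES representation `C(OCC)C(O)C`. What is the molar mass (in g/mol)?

Atom tally by fragment:
  C2H5OCH2 → C:3 H:7 O:1
  CH(OH) → C:1 H:2 O:1
  CH3 → C:1 H:3
Element totals:
  C: 5
  H: 12
  O: 2
Molecular formula: C5H12O2.
  M = 5(12.011) + 12(1.008) + 2(15.999)
    = 60.055 + 12.096 + 31.998 = 104.149

104.15 g/mol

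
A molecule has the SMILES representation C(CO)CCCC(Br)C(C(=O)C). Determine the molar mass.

Atom tally by fragment:
  HOCH2CH2 → C:2 H:5 O:1
  CH2 → C:1 H:2
  CH2 → C:1 H:2
  CH2 → C:1 H:2
  CH(Br) → C:1 H:1 Br:1
  CH2COCH3 → C:3 H:5 O:1
Element totals:
  C: 9
  H: 17
  Br: 1
  O: 2
Molecular formula: C9H17BrO2.
  M = 9(12.011) + 17(1.008) + 79.904 + 2(15.999)
    = 108.099 + 17.136 + 79.904 + 31.998 = 237.137

237.14 g/mol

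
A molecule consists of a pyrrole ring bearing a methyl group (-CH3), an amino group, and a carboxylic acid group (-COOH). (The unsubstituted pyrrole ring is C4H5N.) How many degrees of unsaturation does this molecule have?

Atom tally by fragment:
  pyrrole ring core → C:4 H:5 N:1
  (− 3 ring H displaced by substituents)
  + CH3 → C:1 H:3
  + NH2 → N:1 H:2
  + COOH → C:1 H:1 O:2
Element totals:
  C: 6
  H: 8
  N: 2
  O: 2
Molecular formula: C6H8N2O2.
DoU = (2C + 2 + N − H − X) / 2 = (2·6 + 2 + 2 − 8 − 0) / 2 = 4.

4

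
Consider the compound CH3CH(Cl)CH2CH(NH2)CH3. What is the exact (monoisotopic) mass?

121.0658

Atom tally by fragment:
  CH3 → C:1 H:3
  CH(Cl) → C:1 H:1 Cl:1
  CH2 → C:1 H:2
  CH(NH2) → C:1 H:3 N:1
  CH3 → C:1 H:3
Element totals:
  C: 5
  H: 12
  Cl: 1
  N: 1
Molecular formula: C5H12ClN.
  M = 5(12.0) + 12(1.007825) + 34.968853 + 14.003074
    = 60.000000 + 12.093900 + 34.968853 + 14.003074 = 121.065827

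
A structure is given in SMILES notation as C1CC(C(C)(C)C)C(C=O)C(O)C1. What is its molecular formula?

Atom tally by fragment:
  cyclohexane ring core → C:6 H:12
  (− 3 ring H displaced by substituents)
  + C(CH3)3 → C:4 H:9
  + CHO → C:1 H:1 O:1
  + OH → O:1 H:1
Element totals:
  C: 11
  H: 20
  O: 2

C11H20O2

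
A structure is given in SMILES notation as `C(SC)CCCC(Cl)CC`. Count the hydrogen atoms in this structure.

Atom tally by fragment:
  CH3SCH2 → C:2 H:5 S:1
  CH2 → C:1 H:2
  CH2 → C:1 H:2
  CH2 → C:1 H:2
  CH(Cl) → C:1 H:1 Cl:1
  CH2 → C:1 H:2
  CH3 → C:1 H:3
Element totals:
  C: 8
  H: 17
  Cl: 1
  S: 1

17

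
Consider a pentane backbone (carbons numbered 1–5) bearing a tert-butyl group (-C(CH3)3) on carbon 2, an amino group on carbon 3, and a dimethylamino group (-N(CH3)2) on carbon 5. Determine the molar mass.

Atom tally by fragment:
  CH3 → C:1 H:3
  CH(C(CH3)3) → C:5 H:10
  CH(NH2) → C:1 H:3 N:1
  CH2 → C:1 H:2
  CH2N(CH3)2 → C:3 H:8 N:1
Element totals:
  C: 11
  H: 26
  N: 2
Molecular formula: C11H26N2.
  M = 11(12.011) + 26(1.008) + 2(14.007)
    = 132.121 + 26.208 + 28.014 = 186.343

186.34 g/mol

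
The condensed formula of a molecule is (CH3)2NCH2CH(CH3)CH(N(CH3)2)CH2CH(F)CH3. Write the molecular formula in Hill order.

Atom tally by fragment:
  (CH3)2NCH2 → C:3 H:8 N:1
  CH(CH3) → C:2 H:4
  CH(N(CH3)2) → C:3 H:7 N:1
  CH2 → C:1 H:2
  CH(F) → C:1 H:1 F:1
  CH3 → C:1 H:3
Element totals:
  C: 11
  H: 25
  F: 1
  N: 2

C11H25FN2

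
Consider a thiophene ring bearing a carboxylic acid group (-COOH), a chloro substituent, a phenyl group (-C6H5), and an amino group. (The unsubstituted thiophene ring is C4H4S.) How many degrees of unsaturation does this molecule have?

8

Atom tally by fragment:
  thiophene ring core → C:4 H:4 S:1
  (− 4 ring H displaced by substituents)
  + COOH → C:1 H:1 O:2
  + Cl → Cl:1
  + C6H5 → C:6 H:5
  + NH2 → N:1 H:2
Element totals:
  C: 11
  H: 8
  Cl: 1
  N: 1
  O: 2
  S: 1
Molecular formula: C11H8ClNO2S.
DoU = (2C + 2 + N − H − X) / 2 = (2·11 + 2 + 1 − 8 − 1) / 2 = 8.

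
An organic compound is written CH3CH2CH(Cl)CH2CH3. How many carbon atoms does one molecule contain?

5

Atom tally by fragment:
  CH3 → C:1 H:3
  CH2 → C:1 H:2
  CH(Cl) → C:1 H:1 Cl:1
  CH2 → C:1 H:2
  CH3 → C:1 H:3
Element totals:
  C: 5
  H: 11
  Cl: 1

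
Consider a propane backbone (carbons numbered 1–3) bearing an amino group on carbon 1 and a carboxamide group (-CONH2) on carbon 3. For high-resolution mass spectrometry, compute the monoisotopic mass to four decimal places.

102.0793

Atom tally by fragment:
  H2NCH2 → C:1 H:4 N:1
  CH2 → C:1 H:2
  CH2CONH2 → C:2 H:4 O:1 N:1
Element totals:
  C: 4
  H: 10
  N: 2
  O: 1
Molecular formula: C4H10N2O.
  M = 4(12.0) + 10(1.007825) + 2(14.003074) + 15.994915
    = 48.000000 + 10.078250 + 28.006148 + 15.994915 = 102.079313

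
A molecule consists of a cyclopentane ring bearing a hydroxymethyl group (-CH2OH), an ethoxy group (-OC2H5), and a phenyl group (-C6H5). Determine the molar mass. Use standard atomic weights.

220.31 g/mol

Atom tally by fragment:
  cyclopentane ring core → C:5 H:10
  (− 3 ring H displaced by substituents)
  + CH2OH → C:1 H:3 O:1
  + OC2H5 → C:2 H:5 O:1
  + C6H5 → C:6 H:5
Element totals:
  C: 14
  H: 20
  O: 2
Molecular formula: C14H20O2.
  M = 14(12.011) + 20(1.008) + 2(15.999)
    = 168.154 + 20.160 + 31.998 = 220.312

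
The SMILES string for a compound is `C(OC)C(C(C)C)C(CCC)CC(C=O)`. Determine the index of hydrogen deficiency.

Atom tally by fragment:
  CH3OCH2 → C:2 H:5 O:1
  CH(CH(CH3)2) → C:4 H:8
  CH(CH2CH2CH3) → C:4 H:8
  CH2 → C:1 H:2
  CH2CHO → C:2 H:3 O:1
Element totals:
  C: 13
  H: 26
  O: 2
Molecular formula: C13H26O2.
DoU = (2C + 2 + N − H − X) / 2 = (2·13 + 2 + 0 − 26 − 0) / 2 = 1.

1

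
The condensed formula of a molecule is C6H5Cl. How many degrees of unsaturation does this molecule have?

4

Element totals:
  C: 6
  H: 5
  Cl: 1
Molecular formula: C6H5Cl.
DoU = (2C + 2 + N − H − X) / 2 = (2·6 + 2 + 0 − 5 − 1) / 2 = 4.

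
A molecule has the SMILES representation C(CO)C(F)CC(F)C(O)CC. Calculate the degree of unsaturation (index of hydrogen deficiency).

Atom tally by fragment:
  HOCH2CH2 → C:2 H:5 O:1
  CH(F) → C:1 H:1 F:1
  CH2 → C:1 H:2
  CH(F) → C:1 H:1 F:1
  CH(OH) → C:1 H:2 O:1
  CH2 → C:1 H:2
  CH3 → C:1 H:3
Element totals:
  C: 8
  H: 16
  F: 2
  O: 2
Molecular formula: C8H16F2O2.
DoU = (2C + 2 + N − H − X) / 2 = (2·8 + 2 + 0 − 16 − 2) / 2 = 0.

0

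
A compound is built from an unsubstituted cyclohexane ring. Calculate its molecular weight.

Atom tally by fragment:
  cyclohexane ring core → C:6 H:12
Element totals:
  C: 6
  H: 12
Molecular formula: C6H12.
  M = 6(12.011) + 12(1.008)
    = 72.066 + 12.096 = 84.162

84.16 g/mol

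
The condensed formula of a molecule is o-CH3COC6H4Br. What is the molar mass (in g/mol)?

Element totals:
  C: 8
  H: 7
  Br: 1
  O: 1
Molecular formula: C8H7BrO.
  M = 8(12.011) + 7(1.008) + 79.904 + 15.999
    = 96.088 + 7.056 + 79.904 + 15.999 = 199.047

199.05 g/mol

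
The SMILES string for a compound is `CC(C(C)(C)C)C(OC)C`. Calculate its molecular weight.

Atom tally by fragment:
  CH3 → C:1 H:3
  CH(C(CH3)3) → C:5 H:10
  CH(OCH3) → C:2 H:4 O:1
  CH3 → C:1 H:3
Element totals:
  C: 9
  H: 20
  O: 1
Molecular formula: C9H20O.
  M = 9(12.011) + 20(1.008) + 15.999
    = 108.099 + 20.160 + 15.999 = 144.258

144.26 g/mol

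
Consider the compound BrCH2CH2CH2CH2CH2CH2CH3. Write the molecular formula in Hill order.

C7H15Br

Element totals:
  C: 7
  H: 15
  Br: 1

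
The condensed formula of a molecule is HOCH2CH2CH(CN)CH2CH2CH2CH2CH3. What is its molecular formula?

Atom tally by fragment:
  HOCH2CH2 → C:2 H:5 O:1
  CH(CN) → C:2 H:1 N:1
  CH2 → C:1 H:2
  CH2 → C:1 H:2
  CH2 → C:1 H:2
  CH2 → C:1 H:2
  CH3 → C:1 H:3
Element totals:
  C: 9
  H: 17
  N: 1
  O: 1

C9H17NO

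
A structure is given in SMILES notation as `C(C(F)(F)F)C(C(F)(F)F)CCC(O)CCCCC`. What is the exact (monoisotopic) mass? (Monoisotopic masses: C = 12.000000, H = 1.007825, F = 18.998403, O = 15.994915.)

Atom tally by fragment:
  F3CCH2 → C:2 H:2 F:3
  CH(CF3) → C:2 H:1 F:3
  CH2 → C:1 H:2
  CH2 → C:1 H:2
  CH(OH) → C:1 H:2 O:1
  CH2 → C:1 H:2
  CH2 → C:1 H:2
  CH2 → C:1 H:2
  CH2 → C:1 H:2
  CH3 → C:1 H:3
Element totals:
  C: 12
  H: 20
  F: 6
  O: 1
Molecular formula: C12H20F6O.
  M = 12(12.0) + 20(1.007825) + 6(18.998403) + 15.994915
    = 144.000000 + 20.156500 + 113.990418 + 15.994915 = 294.141833

294.1418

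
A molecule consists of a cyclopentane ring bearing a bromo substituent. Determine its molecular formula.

C5H9Br

Atom tally by fragment:
  cyclopentane ring core → C:5 H:10
  (− 1 ring H displaced by substituents)
  + Br → Br:1
Element totals:
  C: 5
  H: 9
  Br: 1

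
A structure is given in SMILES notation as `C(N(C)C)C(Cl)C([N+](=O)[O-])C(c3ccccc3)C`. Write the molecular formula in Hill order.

C13H19ClN2O2

Atom tally by fragment:
  (CH3)2NCH2 → C:3 H:8 N:1
  CH(Cl) → C:1 H:1 Cl:1
  CH(NO2) → C:1 H:1 N:1 O:2
  CH(C6H5) → C:7 H:6
  CH3 → C:1 H:3
Element totals:
  C: 13
  H: 19
  Cl: 1
  N: 2
  O: 2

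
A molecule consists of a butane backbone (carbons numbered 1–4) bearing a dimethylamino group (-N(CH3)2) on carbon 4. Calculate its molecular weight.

101.19 g/mol

Atom tally by fragment:
  CH3 → C:1 H:3
  CH2 → C:1 H:2
  CH2 → C:1 H:2
  CH2N(CH3)2 → C:3 H:8 N:1
Element totals:
  C: 6
  H: 15
  N: 1
Molecular formula: C6H15N.
  M = 6(12.011) + 15(1.008) + 14.007
    = 72.066 + 15.120 + 14.007 = 101.193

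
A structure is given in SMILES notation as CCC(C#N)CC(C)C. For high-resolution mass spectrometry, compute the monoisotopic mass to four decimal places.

125.1204

Atom tally by fragment:
  CH3 → C:1 H:3
  CH2 → C:1 H:2
  CH(CN) → C:2 H:1 N:1
  CH2 → C:1 H:2
  CH(CH3) → C:2 H:4
  CH3 → C:1 H:3
Element totals:
  C: 8
  H: 15
  N: 1
Molecular formula: C8H15N.
  M = 8(12.0) + 15(1.007825) + 14.003074
    = 96.000000 + 15.117375 + 14.003074 = 125.120449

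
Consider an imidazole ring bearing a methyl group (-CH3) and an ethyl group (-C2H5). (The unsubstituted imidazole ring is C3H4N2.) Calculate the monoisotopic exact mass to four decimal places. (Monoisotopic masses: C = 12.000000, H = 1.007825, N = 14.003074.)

Atom tally by fragment:
  imidazole ring core → C:3 H:4 N:2
  (− 2 ring H displaced by substituents)
  + CH3 → C:1 H:3
  + C2H5 → C:2 H:5
Element totals:
  C: 6
  H: 10
  N: 2
Molecular formula: C6H10N2.
  M = 6(12.0) + 10(1.007825) + 2(14.003074)
    = 72.000000 + 10.078250 + 28.006148 = 110.084398

110.0844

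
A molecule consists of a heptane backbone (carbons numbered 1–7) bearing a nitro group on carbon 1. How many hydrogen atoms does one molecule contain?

Atom tally by fragment:
  O2NCH2 → C:1 H:2 N:1 O:2
  CH2 → C:1 H:2
  CH2 → C:1 H:2
  CH2 → C:1 H:2
  CH2 → C:1 H:2
  CH2 → C:1 H:2
  CH3 → C:1 H:3
Element totals:
  C: 7
  H: 15
  N: 1
  O: 2

15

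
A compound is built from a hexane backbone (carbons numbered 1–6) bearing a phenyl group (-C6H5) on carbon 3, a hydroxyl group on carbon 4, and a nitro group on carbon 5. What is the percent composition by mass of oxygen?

21.50%

Atom tally by fragment:
  CH3 → C:1 H:3
  CH2 → C:1 H:2
  CH(C6H5) → C:7 H:6
  CH(OH) → C:1 H:2 O:1
  CH(NO2) → C:1 H:1 N:1 O:2
  CH3 → C:1 H:3
Element totals:
  C: 12
  H: 17
  N: 1
  O: 3
Molecular formula: C12H17NO3.
Molar mass = 223.272 g/mol.
Mass from O: 3 × 15.999 = 47.997 g/mol.
%O = 47.997 / 223.272 × 100 = 21.50%.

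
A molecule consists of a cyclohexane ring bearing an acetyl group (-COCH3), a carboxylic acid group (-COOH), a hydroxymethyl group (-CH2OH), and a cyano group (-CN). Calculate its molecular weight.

225.24 g/mol

Atom tally by fragment:
  cyclohexane ring core → C:6 H:12
  (− 4 ring H displaced by substituents)
  + COCH3 → C:2 H:3 O:1
  + COOH → C:1 H:1 O:2
  + CH2OH → C:1 H:3 O:1
  + CN → C:1 N:1
Element totals:
  C: 11
  H: 15
  N: 1
  O: 4
Molecular formula: C11H15NO4.
  M = 11(12.011) + 15(1.008) + 14.007 + 4(15.999)
    = 132.121 + 15.120 + 14.007 + 63.996 = 225.244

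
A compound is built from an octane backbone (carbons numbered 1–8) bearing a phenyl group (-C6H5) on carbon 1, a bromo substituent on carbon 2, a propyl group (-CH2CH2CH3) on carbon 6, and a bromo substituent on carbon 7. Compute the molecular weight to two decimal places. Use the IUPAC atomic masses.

390.20 g/mol

Atom tally by fragment:
  C6H5CH2 → C:7 H:7
  CH(Br) → C:1 H:1 Br:1
  CH2 → C:1 H:2
  CH2 → C:1 H:2
  CH2 → C:1 H:2
  CH(CH2CH2CH3) → C:4 H:8
  CH(Br) → C:1 H:1 Br:1
  CH3 → C:1 H:3
Element totals:
  C: 17
  H: 26
  Br: 2
Molecular formula: C17H26Br2.
  M = 17(12.011) + 26(1.008) + 2(79.904)
    = 204.187 + 26.208 + 159.808 = 390.203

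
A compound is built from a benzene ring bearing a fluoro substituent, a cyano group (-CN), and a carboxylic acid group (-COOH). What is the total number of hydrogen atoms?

4

Atom tally by fragment:
  benzene ring core → C:6 H:6
  (− 3 ring H displaced by substituents)
  + F → F:1
  + CN → C:1 N:1
  + COOH → C:1 H:1 O:2
Element totals:
  C: 8
  H: 4
  F: 1
  N: 1
  O: 2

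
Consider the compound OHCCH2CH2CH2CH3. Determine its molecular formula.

C5H10O

Element totals:
  C: 5
  H: 10
  O: 1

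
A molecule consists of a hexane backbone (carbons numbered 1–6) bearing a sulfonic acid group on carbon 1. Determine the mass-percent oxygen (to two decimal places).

Atom tally by fragment:
  HO3SCH2 → C:1 H:3 S:1 O:3
  CH2 → C:1 H:2
  CH2 → C:1 H:2
  CH2 → C:1 H:2
  CH2 → C:1 H:2
  CH3 → C:1 H:3
Element totals:
  C: 6
  H: 14
  O: 3
  S: 1
Molecular formula: C6H14O3S.
Molar mass = 166.235 g/mol.
Mass from O: 3 × 15.999 = 47.997 g/mol.
%O = 47.997 / 166.235 × 100 = 28.87%.

28.87%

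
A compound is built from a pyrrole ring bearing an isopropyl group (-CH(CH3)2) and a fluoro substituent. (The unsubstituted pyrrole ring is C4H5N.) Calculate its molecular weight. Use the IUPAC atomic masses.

Atom tally by fragment:
  pyrrole ring core → C:4 H:5 N:1
  (− 2 ring H displaced by substituents)
  + CH(CH3)2 → C:3 H:7
  + F → F:1
Element totals:
  C: 7
  H: 10
  F: 1
  N: 1
Molecular formula: C7H10FN.
  M = 7(12.011) + 10(1.008) + 18.998 + 14.007
    = 84.077 + 10.080 + 18.998 + 14.007 = 127.162

127.16 g/mol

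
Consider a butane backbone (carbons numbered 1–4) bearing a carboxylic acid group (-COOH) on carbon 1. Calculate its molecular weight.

102.13 g/mol

Atom tally by fragment:
  HOOCCH2 → C:2 H:3 O:2
  CH2 → C:1 H:2
  CH2 → C:1 H:2
  CH3 → C:1 H:3
Element totals:
  C: 5
  H: 10
  O: 2
Molecular formula: C5H10O2.
  M = 5(12.011) + 10(1.008) + 2(15.999)
    = 60.055 + 10.080 + 31.998 = 102.133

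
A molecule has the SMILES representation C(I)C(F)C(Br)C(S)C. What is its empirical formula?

C5H9BrFIS

Atom tally by fragment:
  ICH2 → C:1 H:2 I:1
  CH(F) → C:1 H:1 F:1
  CH(Br) → C:1 H:1 Br:1
  CH(SH) → C:1 H:2 S:1
  CH3 → C:1 H:3
Element totals:
  C: 5
  H: 9
  Br: 1
  F: 1
  I: 1
  S: 1
Molecular formula: C5H9BrFIS.
gcd of subscripts (1, 5, 1, 9, 1, 1) = 1, so the empirical formula equals the molecular formula.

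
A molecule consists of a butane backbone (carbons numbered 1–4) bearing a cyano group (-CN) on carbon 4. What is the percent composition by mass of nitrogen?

16.85%

Atom tally by fragment:
  CH3 → C:1 H:3
  CH2 → C:1 H:2
  CH2 → C:1 H:2
  CH2CN → C:2 H:2 N:1
Element totals:
  C: 5
  H: 9
  N: 1
Molecular formula: C5H9N.
Molar mass = 83.134 g/mol.
Mass from N: 1 × 14.007 = 14.007 g/mol.
%N = 14.007 / 83.134 × 100 = 16.85%.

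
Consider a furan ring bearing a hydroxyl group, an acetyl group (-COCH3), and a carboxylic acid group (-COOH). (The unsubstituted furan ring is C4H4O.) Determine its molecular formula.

C7H6O5

Atom tally by fragment:
  furan ring core → C:4 H:4 O:1
  (− 3 ring H displaced by substituents)
  + OH → O:1 H:1
  + COCH3 → C:2 H:3 O:1
  + COOH → C:1 H:1 O:2
Element totals:
  C: 7
  H: 6
  O: 5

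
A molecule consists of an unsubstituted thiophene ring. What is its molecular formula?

Atom tally by fragment:
  thiophene ring core → C:4 H:4 S:1
Element totals:
  C: 4
  H: 4
  S: 1

C4H4S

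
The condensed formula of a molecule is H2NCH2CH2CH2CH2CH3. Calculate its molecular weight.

87.17 g/mol

Atom tally by fragment:
  H2NCH2 → C:1 H:4 N:1
  CH2 → C:1 H:2
  CH2 → C:1 H:2
  CH2 → C:1 H:2
  CH3 → C:1 H:3
Element totals:
  C: 5
  H: 13
  N: 1
Molecular formula: C5H13N.
  M = 5(12.011) + 13(1.008) + 14.007
    = 60.055 + 13.104 + 14.007 = 87.166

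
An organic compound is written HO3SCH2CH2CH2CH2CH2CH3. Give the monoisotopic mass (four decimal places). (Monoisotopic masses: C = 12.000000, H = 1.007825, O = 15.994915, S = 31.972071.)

Element totals:
  C: 6
  H: 14
  O: 3
  S: 1
Molecular formula: C6H14O3S.
  M = 6(12.0) + 14(1.007825) + 3(15.994915) + 31.972071
    = 72.000000 + 14.109550 + 47.984745 + 31.972071 = 166.066366

166.0664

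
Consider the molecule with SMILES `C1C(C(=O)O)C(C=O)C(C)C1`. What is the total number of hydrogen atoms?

Atom tally by fragment:
  cyclopentane ring core → C:5 H:10
  (− 3 ring H displaced by substituents)
  + COOH → C:1 H:1 O:2
  + CHO → C:1 H:1 O:1
  + CH3 → C:1 H:3
Element totals:
  C: 8
  H: 12
  O: 3

12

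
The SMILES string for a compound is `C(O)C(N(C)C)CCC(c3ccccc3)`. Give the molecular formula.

Atom tally by fragment:
  HOCH2 → C:1 H:3 O:1
  CH(N(CH3)2) → C:3 H:7 N:1
  CH2 → C:1 H:2
  CH2 → C:1 H:2
  CH2C6H5 → C:7 H:7
Element totals:
  C: 13
  H: 21
  N: 1
  O: 1

C13H21NO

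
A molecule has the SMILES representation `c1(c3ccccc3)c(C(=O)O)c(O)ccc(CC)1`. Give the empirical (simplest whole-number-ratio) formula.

Atom tally by fragment:
  benzene ring core → C:6 H:6
  (− 4 ring H displaced by substituents)
  + C6H5 → C:6 H:5
  + COOH → C:1 H:1 O:2
  + OH → O:1 H:1
  + C2H5 → C:2 H:5
Element totals:
  C: 15
  H: 14
  O: 3
Molecular formula: C15H14O3.
gcd of subscripts (15, 14, 3) = 1, so the empirical formula equals the molecular formula.

C15H14O3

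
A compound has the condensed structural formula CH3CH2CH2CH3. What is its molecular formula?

Element totals:
  C: 4
  H: 10

C4H10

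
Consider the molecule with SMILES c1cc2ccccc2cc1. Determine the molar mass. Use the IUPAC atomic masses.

128.17 g/mol

Atom tally by fragment:
  naphthalene ring system core → C:10 H:8
Element totals:
  C: 10
  H: 8
Molecular formula: C10H8.
  M = 10(12.011) + 8(1.008)
    = 120.110 + 8.064 = 128.174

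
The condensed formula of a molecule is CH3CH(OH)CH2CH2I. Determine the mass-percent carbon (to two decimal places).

24.02%

Atom tally by fragment:
  CH3 → C:1 H:3
  CH(OH) → C:1 H:2 O:1
  CH2 → C:1 H:2
  CH2I → C:1 H:2 I:1
Element totals:
  C: 4
  H: 9
  I: 1
  O: 1
Molecular formula: C4H9IO.
Molar mass = 200.019 g/mol.
Mass from C: 4 × 12.011 = 48.044 g/mol.
%C = 48.044 / 200.019 × 100 = 24.02%.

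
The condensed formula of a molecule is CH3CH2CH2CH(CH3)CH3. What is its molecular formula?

Atom tally by fragment:
  CH3 → C:1 H:3
  CH2 → C:1 H:2
  CH2 → C:1 H:2
  CH(CH3) → C:2 H:4
  CH3 → C:1 H:3
Element totals:
  C: 6
  H: 14

C6H14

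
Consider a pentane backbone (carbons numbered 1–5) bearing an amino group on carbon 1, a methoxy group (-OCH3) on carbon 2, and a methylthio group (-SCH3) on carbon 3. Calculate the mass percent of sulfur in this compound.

Atom tally by fragment:
  H2NCH2 → C:1 H:4 N:1
  CH(OCH3) → C:2 H:4 O:1
  CH(SCH3) → C:2 H:4 S:1
  CH2 → C:1 H:2
  CH3 → C:1 H:3
Element totals:
  C: 7
  H: 17
  N: 1
  O: 1
  S: 1
Molecular formula: C7H17NOS.
Molar mass = 163.279 g/mol.
Mass from S: 1 × 32.06 = 32.060 g/mol.
%S = 32.060 / 163.279 × 100 = 19.64%.

19.64%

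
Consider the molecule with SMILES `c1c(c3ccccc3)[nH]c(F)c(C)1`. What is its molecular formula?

Atom tally by fragment:
  pyrrole ring core → C:4 H:5 N:1
  (− 3 ring H displaced by substituents)
  + C6H5 → C:6 H:5
  + F → F:1
  + CH3 → C:1 H:3
Element totals:
  C: 11
  H: 10
  F: 1
  N: 1

C11H10FN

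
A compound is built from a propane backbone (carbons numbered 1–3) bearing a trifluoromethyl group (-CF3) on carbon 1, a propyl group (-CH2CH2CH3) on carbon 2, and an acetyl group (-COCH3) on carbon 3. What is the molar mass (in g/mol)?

196.21 g/mol

Atom tally by fragment:
  F3CCH2 → C:2 H:2 F:3
  CH(CH2CH2CH3) → C:4 H:8
  CH2COCH3 → C:3 H:5 O:1
Element totals:
  C: 9
  H: 15
  F: 3
  O: 1
Molecular formula: C9H15F3O.
  M = 9(12.011) + 15(1.008) + 3(18.998) + 15.999
    = 108.099 + 15.120 + 56.994 + 15.999 = 196.212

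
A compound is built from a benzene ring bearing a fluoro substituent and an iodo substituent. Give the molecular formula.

C6H4FI

Atom tally by fragment:
  benzene ring core → C:6 H:6
  (− 2 ring H displaced by substituents)
  + F → F:1
  + I → I:1
Element totals:
  C: 6
  H: 4
  F: 1
  I: 1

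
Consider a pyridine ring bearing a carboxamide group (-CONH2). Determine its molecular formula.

C6H6N2O

Atom tally by fragment:
  pyridine ring core → C:5 H:5 N:1
  (− 1 ring H displaced by substituents)
  + CONH2 → C:1 H:2 O:1 N:1
Element totals:
  C: 6
  H: 6
  N: 2
  O: 1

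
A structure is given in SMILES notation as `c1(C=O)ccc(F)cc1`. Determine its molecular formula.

C7H5FO

Atom tally by fragment:
  benzene ring core → C:6 H:6
  (− 2 ring H displaced by substituents)
  + CHO → C:1 H:1 O:1
  + F → F:1
Element totals:
  C: 7
  H: 5
  F: 1
  O: 1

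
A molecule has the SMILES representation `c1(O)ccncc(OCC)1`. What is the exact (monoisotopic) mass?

139.0633

Atom tally by fragment:
  pyridine ring core → C:5 H:5 N:1
  (− 2 ring H displaced by substituents)
  + OH → O:1 H:1
  + OC2H5 → C:2 H:5 O:1
Element totals:
  C: 7
  H: 9
  N: 1
  O: 2
Molecular formula: C7H9NO2.
  M = 7(12.0) + 9(1.007825) + 14.003074 + 2(15.994915)
    = 84.000000 + 9.070425 + 14.003074 + 31.989830 = 139.063329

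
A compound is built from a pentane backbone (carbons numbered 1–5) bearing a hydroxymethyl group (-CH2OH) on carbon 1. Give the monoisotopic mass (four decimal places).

102.1045

Atom tally by fragment:
  HOCH2CH2 → C:2 H:5 O:1
  CH2 → C:1 H:2
  CH2 → C:1 H:2
  CH2 → C:1 H:2
  CH3 → C:1 H:3
Element totals:
  C: 6
  H: 14
  O: 1
Molecular formula: C6H14O.
  M = 6(12.0) + 14(1.007825) + 15.994915
    = 72.000000 + 14.109550 + 15.994915 = 102.104465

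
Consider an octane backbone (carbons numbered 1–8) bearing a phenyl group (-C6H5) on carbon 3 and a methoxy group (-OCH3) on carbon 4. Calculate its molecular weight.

Atom tally by fragment:
  CH3 → C:1 H:3
  CH2 → C:1 H:2
  CH(C6H5) → C:7 H:6
  CH(OCH3) → C:2 H:4 O:1
  CH2 → C:1 H:2
  CH2 → C:1 H:2
  CH2 → C:1 H:2
  CH3 → C:1 H:3
Element totals:
  C: 15
  H: 24
  O: 1
Molecular formula: C15H24O.
  M = 15(12.011) + 24(1.008) + 15.999
    = 180.165 + 24.192 + 15.999 = 220.356

220.36 g/mol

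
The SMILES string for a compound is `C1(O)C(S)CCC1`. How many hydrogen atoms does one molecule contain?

10

Atom tally by fragment:
  cyclopentane ring core → C:5 H:10
  (− 2 ring H displaced by substituents)
  + OH → O:1 H:1
  + SH → S:1 H:1
Element totals:
  C: 5
  H: 10
  O: 1
  S: 1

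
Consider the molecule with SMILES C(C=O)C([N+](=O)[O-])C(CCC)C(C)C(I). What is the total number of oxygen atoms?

Atom tally by fragment:
  OHCCH2 → C:2 H:3 O:1
  CH(NO2) → C:1 H:1 N:1 O:2
  CH(CH2CH2CH3) → C:4 H:8
  CH(CH3) → C:2 H:4
  CH2I → C:1 H:2 I:1
Element totals:
  C: 10
  H: 18
  I: 1
  N: 1
  O: 3

3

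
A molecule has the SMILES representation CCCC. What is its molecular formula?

Atom tally by fragment:
  CH3 → C:1 H:3
  CH2 → C:1 H:2
  CH2 → C:1 H:2
  CH3 → C:1 H:3
Element totals:
  C: 4
  H: 10

C4H10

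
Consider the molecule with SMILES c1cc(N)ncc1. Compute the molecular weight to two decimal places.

94.12 g/mol

Atom tally by fragment:
  pyridine ring core → C:5 H:5 N:1
  (− 1 ring H displaced by substituents)
  + NH2 → N:1 H:2
Element totals:
  C: 5
  H: 6
  N: 2
Molecular formula: C5H6N2.
  M = 5(12.011) + 6(1.008) + 2(14.007)
    = 60.055 + 6.048 + 28.014 = 94.117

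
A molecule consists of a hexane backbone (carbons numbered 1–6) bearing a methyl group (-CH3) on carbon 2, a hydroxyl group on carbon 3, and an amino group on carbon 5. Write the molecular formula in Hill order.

Atom tally by fragment:
  CH3 → C:1 H:3
  CH(CH3) → C:2 H:4
  CH(OH) → C:1 H:2 O:1
  CH2 → C:1 H:2
  CH(NH2) → C:1 H:3 N:1
  CH3 → C:1 H:3
Element totals:
  C: 7
  H: 17
  N: 1
  O: 1

C7H17NO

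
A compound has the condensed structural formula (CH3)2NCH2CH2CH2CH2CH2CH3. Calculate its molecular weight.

Atom tally by fragment:
  (CH3)2NCH2 → C:3 H:8 N:1
  CH2 → C:1 H:2
  CH2 → C:1 H:2
  CH2 → C:1 H:2
  CH2 → C:1 H:2
  CH3 → C:1 H:3
Element totals:
  C: 8
  H: 19
  N: 1
Molecular formula: C8H19N.
  M = 8(12.011) + 19(1.008) + 14.007
    = 96.088 + 19.152 + 14.007 = 129.247

129.25 g/mol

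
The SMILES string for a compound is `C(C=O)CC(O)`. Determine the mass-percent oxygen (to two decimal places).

Atom tally by fragment:
  OHCCH2 → C:2 H:3 O:1
  CH2 → C:1 H:2
  CH2OH → C:1 H:3 O:1
Element totals:
  C: 4
  H: 8
  O: 2
Molecular formula: C4H8O2.
Molar mass = 88.106 g/mol.
Mass from O: 2 × 15.999 = 31.998 g/mol.
%O = 31.998 / 88.106 × 100 = 36.32%.

36.32%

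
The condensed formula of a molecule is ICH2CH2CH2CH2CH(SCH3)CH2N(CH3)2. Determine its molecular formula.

C9H20INS

Atom tally by fragment:
  ICH2 → C:1 H:2 I:1
  CH2 → C:1 H:2
  CH2 → C:1 H:2
  CH2 → C:1 H:2
  CH(SCH3) → C:2 H:4 S:1
  CH2N(CH3)2 → C:3 H:8 N:1
Element totals:
  C: 9
  H: 20
  I: 1
  N: 1
  S: 1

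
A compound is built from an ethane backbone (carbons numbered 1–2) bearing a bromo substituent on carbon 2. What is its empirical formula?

C2H5Br

Atom tally by fragment:
  CH3 → C:1 H:3
  CH2Br → C:1 H:2 Br:1
Element totals:
  C: 2
  H: 5
  Br: 1
Molecular formula: C2H5Br.
gcd of subscripts (1, 2, 5) = 1, so the empirical formula equals the molecular formula.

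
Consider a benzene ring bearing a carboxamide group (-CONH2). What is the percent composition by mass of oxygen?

Atom tally by fragment:
  benzene ring core → C:6 H:6
  (− 1 ring H displaced by substituents)
  + CONH2 → C:1 H:2 O:1 N:1
Element totals:
  C: 7
  H: 7
  N: 1
  O: 1
Molecular formula: C7H7NO.
Molar mass = 121.139 g/mol.
Mass from O: 1 × 15.999 = 15.999 g/mol.
%O = 15.999 / 121.139 × 100 = 13.21%.

13.21%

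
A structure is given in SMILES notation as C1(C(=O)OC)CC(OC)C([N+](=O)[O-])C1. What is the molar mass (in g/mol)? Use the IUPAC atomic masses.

Atom tally by fragment:
  cyclopentane ring core → C:5 H:10
  (− 3 ring H displaced by substituents)
  + COOCH3 → C:2 H:3 O:2
  + OCH3 → C:1 H:3 O:1
  + NO2 → N:1 O:2
Element totals:
  C: 8
  H: 13
  N: 1
  O: 5
Molecular formula: C8H13NO5.
  M = 8(12.011) + 13(1.008) + 14.007 + 5(15.999)
    = 96.088 + 13.104 + 14.007 + 79.995 = 203.194

203.19 g/mol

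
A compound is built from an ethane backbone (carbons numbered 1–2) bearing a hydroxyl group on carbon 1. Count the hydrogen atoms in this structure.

6

Atom tally by fragment:
  HOCH2 → C:1 H:3 O:1
  CH3 → C:1 H:3
Element totals:
  C: 2
  H: 6
  O: 1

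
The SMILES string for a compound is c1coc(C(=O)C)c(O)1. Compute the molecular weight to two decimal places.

Atom tally by fragment:
  furan ring core → C:4 H:4 O:1
  (− 2 ring H displaced by substituents)
  + COCH3 → C:2 H:3 O:1
  + OH → O:1 H:1
Element totals:
  C: 6
  H: 6
  O: 3
Molecular formula: C6H6O3.
  M = 6(12.011) + 6(1.008) + 3(15.999)
    = 72.066 + 6.048 + 47.997 = 126.111

126.11 g/mol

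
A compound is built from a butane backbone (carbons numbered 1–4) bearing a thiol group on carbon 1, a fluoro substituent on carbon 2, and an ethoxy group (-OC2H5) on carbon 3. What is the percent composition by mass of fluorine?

Atom tally by fragment:
  HSCH2 → C:1 H:3 S:1
  CH(F) → C:1 H:1 F:1
  CH(OC2H5) → C:3 H:6 O:1
  CH3 → C:1 H:3
Element totals:
  C: 6
  H: 13
  F: 1
  O: 1
  S: 1
Molecular formula: C6H13FOS.
Molar mass = 152.227 g/mol.
Mass from F: 1 × 18.998 = 18.998 g/mol.
%F = 18.998 / 152.227 × 100 = 12.48%.

12.48%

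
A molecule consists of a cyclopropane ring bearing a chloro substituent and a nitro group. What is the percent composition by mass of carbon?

29.65%

Atom tally by fragment:
  cyclopropane ring core → C:3 H:6
  (− 2 ring H displaced by substituents)
  + Cl → Cl:1
  + NO2 → N:1 O:2
Element totals:
  C: 3
  H: 4
  Cl: 1
  N: 1
  O: 2
Molecular formula: C3H4ClNO2.
Molar mass = 121.520 g/mol.
Mass from C: 3 × 12.011 = 36.033 g/mol.
%C = 36.033 / 121.520 × 100 = 29.65%.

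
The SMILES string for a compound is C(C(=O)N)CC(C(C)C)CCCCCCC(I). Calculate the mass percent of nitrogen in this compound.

3.96%

Atom tally by fragment:
  H2NOCCH2 → C:2 H:4 O:1 N:1
  CH2 → C:1 H:2
  CH(CH(CH3)2) → C:4 H:8
  CH2 → C:1 H:2
  CH2 → C:1 H:2
  CH2 → C:1 H:2
  CH2 → C:1 H:2
  CH2 → C:1 H:2
  CH2 → C:1 H:2
  CH2I → C:1 H:2 I:1
Element totals:
  C: 14
  H: 28
  I: 1
  N: 1
  O: 1
Molecular formula: C14H28INO.
Molar mass = 353.288 g/mol.
Mass from N: 1 × 14.007 = 14.007 g/mol.
%N = 14.007 / 353.288 × 100 = 3.96%.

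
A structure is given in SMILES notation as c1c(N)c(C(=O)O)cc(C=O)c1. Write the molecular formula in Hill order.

Atom tally by fragment:
  benzene ring core → C:6 H:6
  (− 3 ring H displaced by substituents)
  + NH2 → N:1 H:2
  + COOH → C:1 H:1 O:2
  + CHO → C:1 H:1 O:1
Element totals:
  C: 8
  H: 7
  N: 1
  O: 3

C8H7NO3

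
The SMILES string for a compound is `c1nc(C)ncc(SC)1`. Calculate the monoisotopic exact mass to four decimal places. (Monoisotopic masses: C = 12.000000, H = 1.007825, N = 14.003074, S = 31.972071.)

Atom tally by fragment:
  pyrimidine ring core → C:4 H:4 N:2
  (− 2 ring H displaced by substituents)
  + CH3 → C:1 H:3
  + SCH3 → C:1 H:3 S:1
Element totals:
  C: 6
  H: 8
  N: 2
  S: 1
Molecular formula: C6H8N2S.
  M = 6(12.0) + 8(1.007825) + 2(14.003074) + 31.972071
    = 72.000000 + 8.062600 + 28.006148 + 31.972071 = 140.040819

140.0408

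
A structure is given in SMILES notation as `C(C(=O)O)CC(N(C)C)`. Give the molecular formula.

Atom tally by fragment:
  HOOCCH2 → C:2 H:3 O:2
  CH2 → C:1 H:2
  CH2N(CH3)2 → C:3 H:8 N:1
Element totals:
  C: 6
  H: 13
  N: 1
  O: 2

C6H13NO2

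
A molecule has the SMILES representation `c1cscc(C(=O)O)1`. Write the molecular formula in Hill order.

Atom tally by fragment:
  thiophene ring core → C:4 H:4 S:1
  (− 1 ring H displaced by substituents)
  + COOH → C:1 H:1 O:2
Element totals:
  C: 5
  H: 4
  O: 2
  S: 1

C5H4O2S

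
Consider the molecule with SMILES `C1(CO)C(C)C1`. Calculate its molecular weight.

86.13 g/mol

Atom tally by fragment:
  cyclopropane ring core → C:3 H:6
  (− 2 ring H displaced by substituents)
  + CH2OH → C:1 H:3 O:1
  + CH3 → C:1 H:3
Element totals:
  C: 5
  H: 10
  O: 1
Molecular formula: C5H10O.
  M = 5(12.011) + 10(1.008) + 15.999
    = 60.055 + 10.080 + 15.999 = 86.134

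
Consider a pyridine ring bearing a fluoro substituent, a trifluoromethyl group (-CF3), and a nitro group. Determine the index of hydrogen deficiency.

Atom tally by fragment:
  pyridine ring core → C:5 H:5 N:1
  (− 3 ring H displaced by substituents)
  + F → F:1
  + CF3 → C:1 F:3
  + NO2 → N:1 O:2
Element totals:
  C: 6
  H: 2
  F: 4
  N: 2
  O: 2
Molecular formula: C6H2F4N2O2.
DoU = (2C + 2 + N − H − X) / 2 = (2·6 + 2 + 2 − 2 − 4) / 2 = 5.

5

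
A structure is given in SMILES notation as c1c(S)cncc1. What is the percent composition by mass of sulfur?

28.84%

Atom tally by fragment:
  pyridine ring core → C:5 H:5 N:1
  (− 1 ring H displaced by substituents)
  + SH → S:1 H:1
Element totals:
  C: 5
  H: 5
  N: 1
  S: 1
Molecular formula: C5H5NS.
Molar mass = 111.162 g/mol.
Mass from S: 1 × 32.06 = 32.060 g/mol.
%S = 32.060 / 111.162 × 100 = 28.84%.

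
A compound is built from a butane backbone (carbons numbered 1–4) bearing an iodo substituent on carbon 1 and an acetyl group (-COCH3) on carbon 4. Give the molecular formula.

Atom tally by fragment:
  ICH2 → C:1 H:2 I:1
  CH2 → C:1 H:2
  CH2 → C:1 H:2
  CH2COCH3 → C:3 H:5 O:1
Element totals:
  C: 6
  H: 11
  I: 1
  O: 1

C6H11IO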